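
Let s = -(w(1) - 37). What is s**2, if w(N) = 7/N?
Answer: 900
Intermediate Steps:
s = 30 (s = -(7/1 - 37) = -(7*1 - 37) = -(7 - 37) = -1*(-30) = 30)
s**2 = 30**2 = 900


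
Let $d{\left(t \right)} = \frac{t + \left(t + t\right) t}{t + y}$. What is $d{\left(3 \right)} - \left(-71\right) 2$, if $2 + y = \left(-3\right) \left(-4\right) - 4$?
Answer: $\frac{433}{3} \approx 144.33$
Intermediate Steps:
$y = 6$ ($y = -2 - -8 = -2 + \left(12 - 4\right) = -2 + 8 = 6$)
$d{\left(t \right)} = \frac{t + 2 t^{2}}{6 + t}$ ($d{\left(t \right)} = \frac{t + \left(t + t\right) t}{t + 6} = \frac{t + 2 t t}{6 + t} = \frac{t + 2 t^{2}}{6 + t}$)
$d{\left(3 \right)} - \left(-71\right) 2 = \frac{3 \left(1 + 2 \cdot 3\right)}{6 + 3} - \left(-71\right) 2 = \frac{3 \left(1 + 6\right)}{9} - -142 = 3 \cdot \frac{1}{9} \cdot 7 + 142 = \frac{7}{3} + 142 = \frac{433}{3}$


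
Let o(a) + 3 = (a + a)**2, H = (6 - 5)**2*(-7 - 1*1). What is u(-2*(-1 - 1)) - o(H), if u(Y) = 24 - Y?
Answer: -233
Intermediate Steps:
H = -8 (H = 1**2*(-7 - 1) = 1*(-8) = -8)
o(a) = -3 + 4*a**2 (o(a) = -3 + (a + a)**2 = -3 + (2*a)**2 = -3 + 4*a**2)
u(-2*(-1 - 1)) - o(H) = (24 - (-2)*(-1 - 1)) - (-3 + 4*(-8)**2) = (24 - (-2)*(-2)) - (-3 + 4*64) = (24 - 1*4) - (-3 + 256) = (24 - 4) - 1*253 = 20 - 253 = -233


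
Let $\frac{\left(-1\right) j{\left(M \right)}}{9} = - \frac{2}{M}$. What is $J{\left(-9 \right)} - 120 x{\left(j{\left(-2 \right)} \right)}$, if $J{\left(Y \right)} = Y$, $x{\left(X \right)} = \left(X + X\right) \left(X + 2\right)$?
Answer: $-15129$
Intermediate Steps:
$j{\left(M \right)} = \frac{18}{M}$ ($j{\left(M \right)} = - 9 \left(- \frac{2}{M}\right) = \frac{18}{M}$)
$x{\left(X \right)} = 2 X \left(2 + X\right)$
$J{\left(-9 \right)} - 120 x{\left(j{\left(-2 \right)} \right)} = -9 - 120 \cdot 2 \frac{18}{-2} \left(2 + \frac{18}{-2}\right) = -9 - 120 \cdot 2 \cdot 18 \left(- \frac{1}{2}\right) \left(2 + 18 \left(- \frac{1}{2}\right)\right) = -9 - 120 \cdot 2 \left(-9\right) \left(2 - 9\right) = -9 - 120 \cdot 2 \left(-9\right) \left(-7\right) = -9 - 15120 = -15129$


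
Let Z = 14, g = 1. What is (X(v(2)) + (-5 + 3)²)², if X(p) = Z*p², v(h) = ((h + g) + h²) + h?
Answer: 1295044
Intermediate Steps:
v(h) = 1 + h² + 2*h (v(h) = ((h + 1) + h²) + h = ((1 + h) + h²) + h = (1 + h + h²) + h = 1 + h² + 2*h)
X(p) = 14*p²
(X(v(2)) + (-5 + 3)²)² = (14*(1 + 2² + 2*2)² + (-5 + 3)²)² = (14*(1 + 4 + 4)² + (-2)²)² = (14*9² + 4)² = (14*81 + 4)² = (1134 + 4)² = 1138² = 1295044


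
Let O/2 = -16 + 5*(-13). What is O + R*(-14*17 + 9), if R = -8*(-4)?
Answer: -7490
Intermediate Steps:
R = 32
O = -162 (O = 2*(-16 + 5*(-13)) = 2*(-16 - 65) = 2*(-81) = -162)
O + R*(-14*17 + 9) = -162 + 32*(-14*17 + 9) = -162 + 32*(-238 + 9) = -162 + 32*(-229) = -162 - 7328 = -7490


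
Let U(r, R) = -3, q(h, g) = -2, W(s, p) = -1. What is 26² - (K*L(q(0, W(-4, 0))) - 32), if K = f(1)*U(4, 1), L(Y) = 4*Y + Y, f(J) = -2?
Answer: 768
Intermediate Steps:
L(Y) = 5*Y
K = 6 (K = -2*(-3) = 6)
26² - (K*L(q(0, W(-4, 0))) - 32) = 26² - (6*(5*(-2)) - 32) = 676 - (6*(-10) - 32) = 676 - (-60 - 32) = 676 - 1*(-92) = 676 + 92 = 768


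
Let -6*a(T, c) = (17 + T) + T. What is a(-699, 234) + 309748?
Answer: 1859869/6 ≈ 3.0998e+5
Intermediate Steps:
a(T, c) = -17/6 - T/3 (a(T, c) = -((17 + T) + T)/6 = -(17 + 2*T)/6 = -17/6 - T/3)
a(-699, 234) + 309748 = (-17/6 - ⅓*(-699)) + 309748 = (-17/6 + 233) + 309748 = 1381/6 + 309748 = 1859869/6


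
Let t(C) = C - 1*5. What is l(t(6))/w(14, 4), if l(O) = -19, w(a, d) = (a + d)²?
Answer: -19/324 ≈ -0.058642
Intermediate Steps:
t(C) = -5 + C (t(C) = C - 5 = -5 + C)
l(t(6))/w(14, 4) = -19/(14 + 4)² = -19/(18²) = -19/324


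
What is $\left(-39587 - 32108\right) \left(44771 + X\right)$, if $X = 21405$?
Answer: $-4744488320$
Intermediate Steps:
$\left(-39587 - 32108\right) \left(44771 + X\right) = \left(-39587 - 32108\right) \left(44771 + 21405\right) = \left(-71695\right) 66176 = -4744488320$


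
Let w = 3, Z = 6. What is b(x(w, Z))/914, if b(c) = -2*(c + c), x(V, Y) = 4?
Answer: -8/457 ≈ -0.017505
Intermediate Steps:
b(c) = -4*c
b(x(w, Z))/914 = -4*4/914 = -16*1/914 = -8/457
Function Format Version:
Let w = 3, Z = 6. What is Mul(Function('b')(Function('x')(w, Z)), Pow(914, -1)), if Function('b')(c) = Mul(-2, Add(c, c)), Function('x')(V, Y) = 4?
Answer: Rational(-8, 457) ≈ -0.017505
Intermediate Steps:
Function('b')(c) = Mul(-4, c) (Function('b')(c) = Mul(-2, Mul(2, c)) = Mul(-4, c))
Mul(Function('b')(Function('x')(w, Z)), Pow(914, -1)) = Mul(Mul(-4, 4), Pow(914, -1)) = Mul(-16, Rational(1, 914)) = Rational(-8, 457)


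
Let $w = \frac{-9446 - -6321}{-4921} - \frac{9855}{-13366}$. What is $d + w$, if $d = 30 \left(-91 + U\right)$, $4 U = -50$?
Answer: $- \frac{204138271825}{65774086} \approx -3103.6$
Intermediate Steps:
$U = - \frac{25}{2}$ ($U = \frac{1}{4} \left(-50\right) = - \frac{25}{2} \approx -12.5$)
$w = \frac{90265205}{65774086}$ ($w = \left(-9446 + 6321\right) \left(- \frac{1}{4921}\right) - - \frac{9855}{13366} = \left(-3125\right) \left(- \frac{1}{4921}\right) + \frac{9855}{13366} = \frac{3125}{4921} + \frac{9855}{13366} = \frac{90265205}{65774086} \approx 1.3724$)
$d = -3105$ ($d = 30 \left(-91 - \frac{25}{2}\right) = 30 \left(- \frac{207}{2}\right) = -3105$)
$d + w = -3105 + \frac{90265205}{65774086} = - \frac{204138271825}{65774086}$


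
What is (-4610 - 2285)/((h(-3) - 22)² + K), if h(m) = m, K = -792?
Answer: 6895/167 ≈ 41.287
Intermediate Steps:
(-4610 - 2285)/((h(-3) - 22)² + K) = (-4610 - 2285)/((-3 - 22)² - 792) = -6895/((-25)² - 792) = -6895/(625 - 792) = -6895/(-167) = -6895*(-1/167) = 6895/167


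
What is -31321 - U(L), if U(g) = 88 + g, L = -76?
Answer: -31333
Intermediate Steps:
-31321 - U(L) = -31321 - (88 - 76) = -31321 - 1*12 = -31321 - 12 = -31333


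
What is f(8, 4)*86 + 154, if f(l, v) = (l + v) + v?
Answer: 1530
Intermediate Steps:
f(l, v) = l + 2*v
f(8, 4)*86 + 154 = (8 + 2*4)*86 + 154 = (8 + 8)*86 + 154 = 16*86 + 154 = 1376 + 154 = 1530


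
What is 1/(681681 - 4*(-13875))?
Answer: 1/737181 ≈ 1.3565e-6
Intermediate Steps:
1/(681681 - 4*(-13875)) = 1/(681681 + 55500) = 1/737181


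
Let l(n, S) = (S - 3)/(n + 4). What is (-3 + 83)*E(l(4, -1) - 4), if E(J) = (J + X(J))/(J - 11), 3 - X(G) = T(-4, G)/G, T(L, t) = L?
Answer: 3440/279 ≈ 12.330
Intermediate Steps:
l(n, S) = (-3 + S)/(4 + n)
X(G) = 3 + 4/G (X(G) = 3 - (-4)/G = 3 + 4/G)
E(J) = (3 + J + 4/J)/(-11 + J) (E(J) = (J + (3 + 4/J))/(J - 11) = (3 + J + 4/J)/(-11 + J))
(-3 + 83)*E(l(4, -1) - 4) = (-3 + 83)*((4 + ((-3 - 1)/(4 + 4) - 4)² + 3*((-3 - 1)/(4 + 4) - 4))/(((-3 - 1)/(4 + 4) - 4)*(-11 + ((-3 - 1)/(4 + 4) - 4)))) = 80*((4 + (-4/8 - 4)² + 3*(-4/8 - 4))/((-4/8 - 4)*(-11 + (-4/8 - 4)))) = 80*((4 + ((⅛)*(-4) - 4)² + 3*((⅛)*(-4) - 4))/(((⅛)*(-4) - 4)*(-11 + ((⅛)*(-4) - 4)))) = 80*((4 + (-½ - 4)² + 3*(-½ - 4))/((-½ - 4)*(-11 + (-½ - 4)))) = 80*((4 + (-9/2)² + 3*(-9/2))/((-9/2)*(-11 - 9/2))) = 80*(-2*(4 + 81/4 - 27/2)/(9*(-31/2))) = 80*(-2/9*(-2/31)*43/4) = 80*(43/279) = 3440/279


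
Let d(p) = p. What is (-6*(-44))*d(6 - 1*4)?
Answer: 528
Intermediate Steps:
(-6*(-44))*d(6 - 1*4) = (-6*(-44))*(6 - 1*4) = 264*(6 - 4) = 264*2 = 528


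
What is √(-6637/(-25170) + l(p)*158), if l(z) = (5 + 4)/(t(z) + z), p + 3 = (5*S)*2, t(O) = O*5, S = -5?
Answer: I*√7488503821290/1334010 ≈ 2.0513*I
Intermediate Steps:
t(O) = 5*O
p = -53 (p = -3 + (5*(-5))*2 = -3 - 25*2 = -3 - 50 = -53)
l(z) = 3/(2*z) (l(z) = (5 + 4)/(5*z + z) = 9/((6*z)) = 9*(1/(6*z)) = 3/(2*z))
√(-6637/(-25170) + l(p)*158) = √(-6637/(-25170) + ((3/2)/(-53))*158) = √(-6637*(-1/25170) + ((3/2)*(-1/53))*158) = √(6637/25170 - 3/106*158) = √(6637/25170 - 237/53) = √(-5613529/1334010) = I*√7488503821290/1334010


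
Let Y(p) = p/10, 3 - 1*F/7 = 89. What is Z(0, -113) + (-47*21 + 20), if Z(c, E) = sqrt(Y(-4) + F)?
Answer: -967 + 2*I*sqrt(3765)/5 ≈ -967.0 + 24.544*I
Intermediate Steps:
F = -602 (F = 21 - 7*89 = 21 - 623 = -602)
Y(p) = p/10 (Y(p) = p*(1/10) = p/10)
Z(c, E) = 2*I*sqrt(3765)/5 (Z(c, E) = sqrt((1/10)*(-4) - 602) = sqrt(-2/5 - 602) = sqrt(-3012/5) = 2*I*sqrt(3765)/5)
Z(0, -113) + (-47*21 + 20) = 2*I*sqrt(3765)/5 + (-47*21 + 20) = 2*I*sqrt(3765)/5 + (-987 + 20) = 2*I*sqrt(3765)/5 - 967 = -967 + 2*I*sqrt(3765)/5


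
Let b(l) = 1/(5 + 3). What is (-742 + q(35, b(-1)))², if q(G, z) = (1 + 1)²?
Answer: 544644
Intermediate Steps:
b(l) = ⅛ (b(l) = 1/8 = ⅛)
q(G, z) = 4 (q(G, z) = 2² = 4)
(-742 + q(35, b(-1)))² = (-742 + 4)² = (-738)² = 544644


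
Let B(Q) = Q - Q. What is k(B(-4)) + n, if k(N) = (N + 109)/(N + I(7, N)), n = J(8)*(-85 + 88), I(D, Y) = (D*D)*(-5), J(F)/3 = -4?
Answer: -8929/245 ≈ -36.445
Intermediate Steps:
B(Q) = 0
J(F) = -12 (J(F) = 3*(-4) = -12)
I(D, Y) = -5*D**2 (I(D, Y) = D**2*(-5) = -5*D**2)
n = -36 (n = -12*(-85 + 88) = -12*3 = -36)
k(N) = (109 + N)/(-245 + N) (k(N) = (N + 109)/(N - 5*7**2) = (109 + N)/(N - 5*49) = (109 + N)/(N - 245) = (109 + N)/(-245 + N))
k(B(-4)) + n = (109 + 0)/(-245 + 0) - 36 = 109/(-245) - 36 = -1/245*109 - 36 = -109/245 - 36 = -8929/245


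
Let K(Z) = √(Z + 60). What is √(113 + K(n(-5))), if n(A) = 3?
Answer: √(113 + 3*√7) ≈ 10.997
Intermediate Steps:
K(Z) = √(60 + Z)
√(113 + K(n(-5))) = √(113 + √(60 + 3)) = √(113 + √63) = √(113 + 3*√7)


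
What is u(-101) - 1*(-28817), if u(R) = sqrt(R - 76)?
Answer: 28817 + I*sqrt(177) ≈ 28817.0 + 13.304*I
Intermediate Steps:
u(R) = sqrt(-76 + R)
u(-101) - 1*(-28817) = sqrt(-76 - 101) - 1*(-28817) = sqrt(-177) + 28817 = I*sqrt(177) + 28817 = 28817 + I*sqrt(177)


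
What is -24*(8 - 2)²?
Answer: -864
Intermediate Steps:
-24*(8 - 2)² = -24*6² = -24*36 = -864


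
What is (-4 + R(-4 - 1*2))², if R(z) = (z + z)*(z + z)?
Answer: 19600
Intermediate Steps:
R(z) = 4*z² (R(z) = (2*z)*(2*z) = 4*z²)
(-4 + R(-4 - 1*2))² = (-4 + 4*(-4 - 1*2)²)² = (-4 + 4*(-4 - 2)²)² = (-4 + 4*(-6)²)² = (-4 + 4*36)² = (-4 + 144)² = 140² = 19600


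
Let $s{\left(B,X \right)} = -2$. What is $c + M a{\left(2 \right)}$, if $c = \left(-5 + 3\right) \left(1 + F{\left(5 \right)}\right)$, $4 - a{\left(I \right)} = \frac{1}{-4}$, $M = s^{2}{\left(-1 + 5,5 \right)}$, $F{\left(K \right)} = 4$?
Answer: $7$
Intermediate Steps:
$M = 4$ ($M = \left(-2\right)^{2} = 4$)
$a{\left(I \right)} = \frac{17}{4}$ ($a{\left(I \right)} = 4 - \frac{1}{-4} = 4 - - \frac{1}{4} = 4 + \frac{1}{4} = \frac{17}{4}$)
$c = -10$ ($c = \left(-5 + 3\right) \left(1 + 4\right) = \left(-2\right) 5 = -10$)
$c + M a{\left(2 \right)} = -10 + 4 \cdot \frac{17}{4} = -10 + 17 = 7$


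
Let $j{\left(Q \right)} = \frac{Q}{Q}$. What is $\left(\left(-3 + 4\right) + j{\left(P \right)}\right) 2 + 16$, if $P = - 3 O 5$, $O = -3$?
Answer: $20$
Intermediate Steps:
$P = 45$ ($P = \left(-3\right) \left(-3\right) 5 = 9 \cdot 5 = 45$)
$j{\left(Q \right)} = 1$
$\left(\left(-3 + 4\right) + j{\left(P \right)}\right) 2 + 16 = \left(\left(-3 + 4\right) + 1\right) 2 + 16 = \left(1 + 1\right) 2 + 16 = 2 \cdot 2 + 16 = 4 + 16 = 20$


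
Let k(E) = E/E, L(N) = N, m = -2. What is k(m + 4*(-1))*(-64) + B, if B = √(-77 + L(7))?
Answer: -64 + I*√70 ≈ -64.0 + 8.3666*I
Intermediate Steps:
k(E) = 1
B = I*√70 (B = √(-77 + 7) = √(-70) = I*√70 ≈ 8.3666*I)
k(m + 4*(-1))*(-64) + B = 1*(-64) + I*√70 = -64 + I*√70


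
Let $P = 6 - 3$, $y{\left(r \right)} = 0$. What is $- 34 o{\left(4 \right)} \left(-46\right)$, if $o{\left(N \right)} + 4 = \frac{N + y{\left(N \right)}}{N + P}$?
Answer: $- \frac{37536}{7} \approx -5362.3$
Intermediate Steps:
$P = 3$ ($P = 6 - 3 = 3$)
$o{\left(N \right)} = -4 + \frac{N}{3 + N}$ ($o{\left(N \right)} = -4 + \frac{N + 0}{N + 3} = -4 + \frac{N}{3 + N}$)
$- 34 o{\left(4 \right)} \left(-46\right) = - 34 \frac{3 \left(-4 - 4\right)}{3 + 4} \left(-46\right) = - 34 \frac{3 \left(-4 - 4\right)}{7} \left(-46\right) = - 34 \cdot 3 \cdot \frac{1}{7} \left(-8\right) \left(-46\right) = \left(-34\right) \left(- \frac{24}{7}\right) \left(-46\right) = \frac{816}{7} \left(-46\right) = - \frac{37536}{7}$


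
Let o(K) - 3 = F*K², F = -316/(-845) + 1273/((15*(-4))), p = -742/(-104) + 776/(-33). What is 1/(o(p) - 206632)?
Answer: -5971762368/1267336694511461 ≈ -4.7121e-6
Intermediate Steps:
p = -28109/1716 (p = -742*(-1/104) + 776*(-1/33) = 371/52 - 776/33 = -28109/1716 ≈ -16.381)
F = -42269/2028 (F = -316*(-1/845) + 1273/(-60) = 316/845 + 1273*(-1/60) = 316/845 - 1273/60 = -42269/2028 ≈ -20.843)
o(K) = 3 - 42269*K²/2028
1/(o(p) - 206632) = 1/((3 - 42269*(-28109/1716)²/2028) - 206632) = 1/((3 - 42269/2028*790115881/2944656) - 206632) = 1/((3 - 33397408173989/5971762368) - 206632) = 1/(-33379492886885/5971762368 - 206632) = 1/(-1267336694511461/5971762368) = -5971762368/1267336694511461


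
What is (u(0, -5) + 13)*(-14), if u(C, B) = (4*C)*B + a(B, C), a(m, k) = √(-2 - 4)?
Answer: -182 - 14*I*√6 ≈ -182.0 - 34.293*I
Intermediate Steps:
a(m, k) = I*√6 (a(m, k) = √(-6) = I*√6)
u(C, B) = I*√6 + 4*B*C (u(C, B) = (4*C)*B + I*√6 = 4*B*C + I*√6 = I*√6 + 4*B*C)
(u(0, -5) + 13)*(-14) = ((I*√6 + 4*(-5)*0) + 13)*(-14) = ((I*√6 + 0) + 13)*(-14) = (I*√6 + 13)*(-14) = (13 + I*√6)*(-14) = -182 - 14*I*√6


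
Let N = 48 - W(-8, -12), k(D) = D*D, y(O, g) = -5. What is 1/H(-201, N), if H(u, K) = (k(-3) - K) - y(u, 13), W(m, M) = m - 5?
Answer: -1/47 ≈ -0.021277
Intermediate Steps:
k(D) = D**2
W(m, M) = -5 + m
N = 61 (N = 48 - (-5 - 8) = 48 - 1*(-13) = 48 + 13 = 61)
H(u, K) = 14 - K (H(u, K) = ((-3)**2 - K) - 1*(-5) = (9 - K) + 5 = 14 - K)
1/H(-201, N) = 1/(14 - 1*61) = 1/(14 - 61) = 1/(-47) = -1/47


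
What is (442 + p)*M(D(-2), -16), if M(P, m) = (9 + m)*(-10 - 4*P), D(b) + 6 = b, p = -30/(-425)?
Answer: -5786704/85 ≈ -68079.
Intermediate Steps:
p = 6/85 (p = -30*(-1/425) = 6/85 ≈ 0.070588)
D(b) = -6 + b
M(P, m) = (-10 - 4*P)*(9 + m)
(442 + p)*M(D(-2), -16) = (442 + 6/85)*(-90 - 36*(-6 - 2) - 10*(-16) - 4*(-6 - 2)*(-16)) = 37576*(-90 - 36*(-8) + 160 - 4*(-8)*(-16))/85 = 37576*(-90 + 288 + 160 - 512)/85 = (37576/85)*(-154) = -5786704/85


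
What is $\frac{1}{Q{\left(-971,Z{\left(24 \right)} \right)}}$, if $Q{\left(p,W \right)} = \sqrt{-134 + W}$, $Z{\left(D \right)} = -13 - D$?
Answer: $- \frac{i \sqrt{19}}{57} \approx - 0.076472 i$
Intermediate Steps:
$\frac{1}{Q{\left(-971,Z{\left(24 \right)} \right)}} = \frac{1}{\sqrt{-134 - 37}} = \frac{1}{\sqrt{-171}} = \frac{1}{3 i \sqrt{19}} = - \frac{i \sqrt{19}}{57}$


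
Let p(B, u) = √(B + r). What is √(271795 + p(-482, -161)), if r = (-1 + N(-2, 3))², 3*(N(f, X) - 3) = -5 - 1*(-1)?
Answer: √(2446155 + 3*I*√4334)/3 ≈ 521.34 + 0.021046*I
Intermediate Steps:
N(f, X) = 5/3 (N(f, X) = 3 + (-5 - 1*(-1))/3 = 3 + (-5 + 1)/3 = 3 + (⅓)*(-4) = 3 - 4/3 = 5/3)
r = 4/9 (r = (-1 + 5/3)² = (⅔)² = 4/9 ≈ 0.44444)
p(B, u) = √(4/9 + B) (p(B, u) = √(B + 4/9) = √(4/9 + B))
√(271795 + p(-482, -161)) = √(271795 + √(4 + 9*(-482))/3) = √(271795 + √(4 - 4338)/3) = √(271795 + √(-4334)/3) = √(271795 + (I*√4334)/3) = √(271795 + I*√4334/3)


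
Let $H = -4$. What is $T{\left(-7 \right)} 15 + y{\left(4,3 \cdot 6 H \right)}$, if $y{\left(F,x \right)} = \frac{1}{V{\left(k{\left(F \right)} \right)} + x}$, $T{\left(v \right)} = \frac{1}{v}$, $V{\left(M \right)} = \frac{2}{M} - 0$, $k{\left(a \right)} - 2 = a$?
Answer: $- \frac{3246}{1505} \approx -2.1568$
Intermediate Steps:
$k{\left(a \right)} = 2 + a$
$V{\left(M \right)} = \frac{2}{M}$ ($V{\left(M \right)} = \frac{2}{M} + 0 = \frac{2}{M}$)
$y{\left(F,x \right)} = \frac{1}{x + \frac{2}{2 + F}}$ ($y{\left(F,x \right)} = \frac{1}{\frac{2}{2 + F} + x} = \frac{1}{x + \frac{2}{2 + F}}$)
$T{\left(-7 \right)} 15 + y{\left(4,3 \cdot 6 H \right)} = \frac{1}{-7} \cdot 15 + \frac{2 + 4}{2 + 3 \cdot 6 \left(-4\right) \left(2 + 4\right)} = \left(- \frac{1}{7}\right) 15 + \frac{1}{2 + 18 \left(-4\right) 6} \cdot 6 = - \frac{15}{7} + \frac{1}{2 - 432} \cdot 6 = - \frac{15}{7} + \frac{1}{-430} \cdot 6 = - \frac{15}{7} - \frac{3}{215} = - \frac{3246}{1505}$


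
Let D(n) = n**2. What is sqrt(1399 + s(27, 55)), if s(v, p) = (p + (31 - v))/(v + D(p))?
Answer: 3*sqrt(361984749)/1526 ≈ 37.403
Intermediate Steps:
s(v, p) = (31 + p - v)/(v + p**2) (s(v, p) = (p + (31 - v))/(v + p**2) = (31 + p - v)/(v + p**2))
sqrt(1399 + s(27, 55)) = sqrt(1399 + (31 + 55 - 1*27)/(27 + 55**2)) = sqrt(1399 + (31 + 55 - 27)/(27 + 3025)) = sqrt(1399 + 59/3052) = sqrt(4269807/3052) = 3*sqrt(361984749)/1526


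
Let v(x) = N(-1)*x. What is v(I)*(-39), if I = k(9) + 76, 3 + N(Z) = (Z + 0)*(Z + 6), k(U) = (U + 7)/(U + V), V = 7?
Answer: 24024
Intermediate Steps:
k(U) = 1 (k(U) = (U + 7)/(U + 7) = (7 + U)/(7 + U) = 1)
N(Z) = -3 + Z*(6 + Z) (N(Z) = -3 + (Z + 0)*(Z + 6) = -3 + Z*(6 + Z))
I = 77 (I = 1 + 76 = 77)
v(x) = -8*x (v(x) = (-3 + (-1)**2 + 6*(-1))*x = (-3 + 1 - 6)*x = -8*x)
v(I)*(-39) = -8*77*(-39) = -616*(-39) = 24024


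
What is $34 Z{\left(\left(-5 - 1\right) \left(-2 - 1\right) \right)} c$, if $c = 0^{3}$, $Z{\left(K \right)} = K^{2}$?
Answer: $0$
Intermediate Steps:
$c = 0$
$34 Z{\left(\left(-5 - 1\right) \left(-2 - 1\right) \right)} c = 34 \left(\left(-5 - 1\right) \left(-2 - 1\right)\right)^{2} \cdot 0 = 34 \left(\left(-6\right) \left(-3\right)\right)^{2} \cdot 0 = 34 \cdot 18^{2} \cdot 0 = 34 \cdot 324 \cdot 0 = 11016 \cdot 0 = 0$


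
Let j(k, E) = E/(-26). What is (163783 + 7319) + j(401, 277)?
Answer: 4448375/26 ≈ 1.7109e+5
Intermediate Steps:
j(k, E) = -E/26 (j(k, E) = E*(-1/26) = -E/26)
(163783 + 7319) + j(401, 277) = (163783 + 7319) - 1/26*277 = 171102 - 277/26 = 4448375/26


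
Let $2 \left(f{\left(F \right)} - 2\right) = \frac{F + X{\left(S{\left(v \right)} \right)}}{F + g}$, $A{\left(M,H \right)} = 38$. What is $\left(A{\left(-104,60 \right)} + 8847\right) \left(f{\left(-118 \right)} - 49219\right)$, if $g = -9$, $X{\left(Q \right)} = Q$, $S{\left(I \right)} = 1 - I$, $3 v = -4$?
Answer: $- \frac{333214217195}{762} \approx -4.3729 \cdot 10^{8}$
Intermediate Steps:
$v = - \frac{4}{3}$ ($v = \frac{1}{3} \left(-4\right) = - \frac{4}{3} \approx -1.3333$)
$f{\left(F \right)} = 2 + \frac{\frac{7}{3} + F}{2 \left(-9 + F\right)}$ ($f{\left(F \right)} = 2 + \frac{\left(F + \left(1 - - \frac{4}{3}\right)\right) \frac{1}{F - 9}}{2} = 2 + \frac{\left(F + \left(1 + \frac{4}{3}\right)\right) \frac{1}{-9 + F}}{2} = 2 + \frac{\left(F + \frac{7}{3}\right) \frac{1}{-9 + F}}{2} = 2 + \frac{\left(\frac{7}{3} + F\right) \frac{1}{-9 + F}}{2} = 2 + \frac{\frac{1}{-9 + F} \left(\frac{7}{3} + F\right)}{2} = 2 + \frac{\frac{7}{3} + F}{2 \left(-9 + F\right)}$)
$\left(A{\left(-104,60 \right)} + 8847\right) \left(f{\left(-118 \right)} - 49219\right) = \left(38 + 8847\right) \left(\frac{-101 + 15 \left(-118\right)}{6 \left(-9 - 118\right)} - 49219\right) = 8885 \left(\frac{-101 - 1770}{6 \left(-127\right)} - 49219\right) = 8885 \left(\frac{1}{6} \left(- \frac{1}{127}\right) \left(-1871\right) - 49219\right) = 8885 \left(\frac{1871}{762} - 49219\right) = 8885 \left(- \frac{37503007}{762}\right) = - \frac{333214217195}{762}$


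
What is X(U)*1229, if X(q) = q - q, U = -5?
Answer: 0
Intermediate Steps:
X(q) = 0
X(U)*1229 = 0*1229 = 0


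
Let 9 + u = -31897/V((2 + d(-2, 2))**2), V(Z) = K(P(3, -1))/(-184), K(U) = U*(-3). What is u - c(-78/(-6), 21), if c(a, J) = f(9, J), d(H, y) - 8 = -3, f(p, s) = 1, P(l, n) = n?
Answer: 5869018/3 ≈ 1.9563e+6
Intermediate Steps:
d(H, y) = 5 (d(H, y) = 8 - 3 = 5)
K(U) = -3*U
c(a, J) = 1
V(Z) = -3/184 (V(Z) = -3*(-1)/(-184) = 3*(-1/184) = -3/184)
u = 5869021/3 (u = -9 - 31897/(-3/184) = -9 - 31897*(-184/3) = -9 + 5869048/3 = 5869021/3 ≈ 1.9563e+6)
u - c(-78/(-6), 21) = 5869021/3 - 1*1 = 5869021/3 - 1 = 5869018/3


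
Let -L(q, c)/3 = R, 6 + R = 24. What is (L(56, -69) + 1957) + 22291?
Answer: 24194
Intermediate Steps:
R = 18 (R = -6 + 24 = 18)
L(q, c) = -54 (L(q, c) = -3*18 = -54)
(L(56, -69) + 1957) + 22291 = (-54 + 1957) + 22291 = 1903 + 22291 = 24194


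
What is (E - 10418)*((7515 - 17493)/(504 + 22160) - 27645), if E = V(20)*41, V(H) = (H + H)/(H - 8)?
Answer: 805229217573/2833 ≈ 2.8423e+8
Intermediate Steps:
V(H) = 2*H/(-8 + H) (V(H) = (2*H)/(-8 + H) = 2*H/(-8 + H))
E = 410/3 (E = (2*20/(-8 + 20))*41 = (2*20/12)*41 = (2*20*(1/12))*41 = (10/3)*41 = 410/3 ≈ 136.67)
(E - 10418)*((7515 - 17493)/(504 + 22160) - 27645) = (410/3 - 10418)*((7515 - 17493)/(504 + 22160) - 27645) = -30844*(-9978/22664 - 27645)/3 = -30844*(-9978*1/22664 - 27645)/3 = -30844*(-4989/11332 - 27645)/3 = -30844/3*(-313278129/11332) = 805229217573/2833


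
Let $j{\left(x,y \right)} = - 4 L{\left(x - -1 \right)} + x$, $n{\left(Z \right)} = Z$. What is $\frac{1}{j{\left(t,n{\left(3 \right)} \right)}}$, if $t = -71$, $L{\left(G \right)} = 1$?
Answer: $- \frac{1}{75} \approx -0.013333$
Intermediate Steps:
$j{\left(x,y \right)} = -4 + x$ ($j{\left(x,y \right)} = \left(-4\right) 1 + x = -4 + x$)
$\frac{1}{j{\left(t,n{\left(3 \right)} \right)}} = \frac{1}{-4 - 71} = \frac{1}{-75} = - \frac{1}{75}$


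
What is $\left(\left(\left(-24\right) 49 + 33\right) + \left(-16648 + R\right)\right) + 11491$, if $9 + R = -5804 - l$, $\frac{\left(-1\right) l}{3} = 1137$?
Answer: $-8702$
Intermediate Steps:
$l = -3411$ ($l = \left(-3\right) 1137 = -3411$)
$R = -2402$ ($R = -9 - 2393 = -2402$)
$\left(\left(\left(-24\right) 49 + 33\right) + \left(-16648 + R\right)\right) + 11491 = \left(\left(\left(-24\right) 49 + 33\right) - 19050\right) + 11491 = \left(\left(-1176 + 33\right) - 19050\right) + 11491 = \left(-1143 - 19050\right) + 11491 = -20193 + 11491 = -8702$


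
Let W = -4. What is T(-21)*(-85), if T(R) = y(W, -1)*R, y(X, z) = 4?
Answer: 7140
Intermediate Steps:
T(R) = 4*R
T(-21)*(-85) = (4*(-21))*(-85) = -84*(-85) = 7140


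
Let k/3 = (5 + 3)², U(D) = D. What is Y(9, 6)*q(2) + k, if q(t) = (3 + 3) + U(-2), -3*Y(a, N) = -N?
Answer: 200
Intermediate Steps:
Y(a, N) = N/3 (Y(a, N) = -(-1)*N/3 = N/3)
q(t) = 4 (q(t) = (3 + 3) - 2 = 6 - 2 = 4)
k = 192 (k = 3*(5 + 3)² = 3*8² = 3*64 = 192)
Y(9, 6)*q(2) + k = ((⅓)*6)*4 + 192 = 2*4 + 192 = 8 + 192 = 200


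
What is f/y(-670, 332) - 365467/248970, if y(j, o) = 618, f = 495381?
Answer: 10259095747/12821955 ≈ 800.12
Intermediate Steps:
f/y(-670, 332) - 365467/248970 = 495381/618 - 365467/248970 = 495381*(1/618) - 365467*1/248970 = 165127/206 - 365467/248970 = 10259095747/12821955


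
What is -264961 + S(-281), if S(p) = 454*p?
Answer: -392535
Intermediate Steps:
-264961 + S(-281) = -264961 + 454*(-281) = -264961 - 127574 = -392535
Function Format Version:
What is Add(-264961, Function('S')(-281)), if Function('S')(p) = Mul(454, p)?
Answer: -392535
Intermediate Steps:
Add(-264961, Function('S')(-281)) = Add(-264961, Mul(454, -281)) = Add(-264961, -127574) = -392535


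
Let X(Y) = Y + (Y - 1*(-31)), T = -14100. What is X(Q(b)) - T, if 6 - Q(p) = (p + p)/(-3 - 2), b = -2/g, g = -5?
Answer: 353583/25 ≈ 14143.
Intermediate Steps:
b = ⅖ (b = -2/(-5) = -2*(-⅕) = ⅖ ≈ 0.40000)
Q(p) = 6 + 2*p/5 (Q(p) = 6 - (p + p)/(-3 - 2) = 6 - 2*p/(-5) = 6 - 2*p*(-1)/5 = 6 - (-2)*p/5 = 6 + 2*p/5)
X(Y) = 31 + 2*Y (X(Y) = Y + (Y + 31) = Y + (31 + Y) = 31 + 2*Y)
X(Q(b)) - T = (31 + 2*(6 + (⅖)*(⅖))) - 1*(-14100) = (31 + 2*(6 + 4/25)) + 14100 = (31 + 2*(154/25)) + 14100 = (31 + 308/25) + 14100 = 1083/25 + 14100 = 353583/25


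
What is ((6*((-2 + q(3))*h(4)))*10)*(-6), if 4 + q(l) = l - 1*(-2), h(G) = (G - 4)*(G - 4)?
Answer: 0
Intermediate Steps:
h(G) = (-4 + G)**2 (h(G) = (-4 + G)*(-4 + G) = (-4 + G)**2)
q(l) = -2 + l (q(l) = -4 + (l - 1*(-2)) = -4 + (l + 2) = -4 + (2 + l) = -2 + l)
((6*((-2 + q(3))*h(4)))*10)*(-6) = ((6*((-2 + (-2 + 3))*(-4 + 4)**2))*10)*(-6) = ((6*((-2 + 1)*0**2))*10)*(-6) = ((6*(-1*0))*10)*(-6) = ((6*0)*10)*(-6) = (0*10)*(-6) = 0*(-6) = 0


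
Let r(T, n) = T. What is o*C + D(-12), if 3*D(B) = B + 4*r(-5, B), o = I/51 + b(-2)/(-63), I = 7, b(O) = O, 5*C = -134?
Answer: -81374/5355 ≈ -15.196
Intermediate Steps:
C = -134/5 (C = (1/5)*(-134) = -134/5 ≈ -26.800)
o = 181/1071 (o = 7/51 - 2/(-63) = 7*(1/51) - 2*(-1/63) = 7/51 + 2/63 = 181/1071 ≈ 0.16900)
D(B) = -20/3 + B/3 (D(B) = (B + 4*(-5))/3 = (B - 20)/3 = (-20 + B)/3 = -20/3 + B/3)
o*C + D(-12) = (181/1071)*(-134/5) + (-20/3 + (1/3)*(-12)) = -24254/5355 + (-20/3 - 4) = -24254/5355 - 32/3 = -81374/5355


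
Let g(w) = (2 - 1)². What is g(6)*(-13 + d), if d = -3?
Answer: -16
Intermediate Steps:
g(w) = 1 (g(w) = 1² = 1)
g(6)*(-13 + d) = 1*(-13 - 3) = 1*(-16) = -16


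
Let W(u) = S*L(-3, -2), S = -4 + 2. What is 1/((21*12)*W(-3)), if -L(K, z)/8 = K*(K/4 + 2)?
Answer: -1/15120 ≈ -6.6138e-5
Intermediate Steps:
S = -2
L(K, z) = -8*K*(2 + K/4) (L(K, z) = -8*K*(K/4 + 2) = -8*K*(2 + K/4))
W(u) = -60 (W(u) = -(-4)*(-3)*(8 - 3) = -(-4)*(-3)*5 = -2*30 = -60)
1/((21*12)*W(-3)) = 1/((21*12)*(-60)) = 1/(252*(-60)) = 1/(-15120) = -1/15120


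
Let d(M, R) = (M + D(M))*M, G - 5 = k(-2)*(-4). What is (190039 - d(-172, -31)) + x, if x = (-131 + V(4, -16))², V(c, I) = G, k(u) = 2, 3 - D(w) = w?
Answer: 208511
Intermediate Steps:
D(w) = 3 - w
G = -3 (G = 5 + 2*(-4) = 5 - 8 = -3)
V(c, I) = -3
d(M, R) = 3*M (d(M, R) = (M + (3 - M))*M = 3*M)
x = 17956 (x = (-131 - 3)² = (-134)² = 17956)
(190039 - d(-172, -31)) + x = (190039 - 3*(-172)) + 17956 = (190039 - 1*(-516)) + 17956 = (190039 + 516) + 17956 = 190555 + 17956 = 208511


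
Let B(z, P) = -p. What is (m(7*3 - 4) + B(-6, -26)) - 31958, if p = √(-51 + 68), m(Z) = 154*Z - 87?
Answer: -29427 - √17 ≈ -29431.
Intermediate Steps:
m(Z) = -87 + 154*Z
p = √17 ≈ 4.1231
B(z, P) = -√17
(m(7*3 - 4) + B(-6, -26)) - 31958 = ((-87 + 154*(7*3 - 4)) - √17) - 31958 = ((-87 + 154*(21 - 4)) - √17) - 31958 = ((-87 + 154*17) - √17) - 31958 = ((-87 + 2618) - √17) - 31958 = (2531 - √17) - 31958 = -29427 - √17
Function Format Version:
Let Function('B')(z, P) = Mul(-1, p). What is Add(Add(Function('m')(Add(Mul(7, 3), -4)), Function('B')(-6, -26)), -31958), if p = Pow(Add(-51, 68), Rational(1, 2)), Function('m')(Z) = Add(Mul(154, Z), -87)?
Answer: Add(-29427, Mul(-1, Pow(17, Rational(1, 2)))) ≈ -29431.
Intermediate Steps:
Function('m')(Z) = Add(-87, Mul(154, Z))
p = Pow(17, Rational(1, 2)) ≈ 4.1231
Function('B')(z, P) = Mul(-1, Pow(17, Rational(1, 2)))
Add(Add(Function('m')(Add(Mul(7, 3), -4)), Function('B')(-6, -26)), -31958) = Add(Add(Add(-87, Mul(154, Add(Mul(7, 3), -4))), Mul(-1, Pow(17, Rational(1, 2)))), -31958) = Add(Add(Add(-87, Mul(154, Add(21, -4))), Mul(-1, Pow(17, Rational(1, 2)))), -31958) = Add(Add(Add(-87, Mul(154, 17)), Mul(-1, Pow(17, Rational(1, 2)))), -31958) = Add(Add(Add(-87, 2618), Mul(-1, Pow(17, Rational(1, 2)))), -31958) = Add(Add(2531, Mul(-1, Pow(17, Rational(1, 2)))), -31958) = Add(-29427, Mul(-1, Pow(17, Rational(1, 2))))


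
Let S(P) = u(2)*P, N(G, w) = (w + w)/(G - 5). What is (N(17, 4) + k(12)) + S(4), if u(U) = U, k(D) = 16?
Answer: 74/3 ≈ 24.667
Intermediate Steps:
N(G, w) = 2*w/(-5 + G) (N(G, w) = (2*w)/(-5 + G) = 2*w/(-5 + G))
S(P) = 2*P
(N(17, 4) + k(12)) + S(4) = (2*4/(-5 + 17) + 16) + 2*4 = (2*4/12 + 16) + 8 = (2*4*(1/12) + 16) + 8 = (2/3 + 16) + 8 = 50/3 + 8 = 74/3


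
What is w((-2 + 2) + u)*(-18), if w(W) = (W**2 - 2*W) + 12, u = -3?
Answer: -486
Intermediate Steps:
w(W) = 12 + W**2 - 2*W
w((-2 + 2) + u)*(-18) = (12 + ((-2 + 2) - 3)**2 - 2*((-2 + 2) - 3))*(-18) = (12 + (0 - 3)**2 - 2*(0 - 3))*(-18) = (12 + (-3)**2 - 2*(-3))*(-18) = (12 + 9 + 6)*(-18) = 27*(-18) = -486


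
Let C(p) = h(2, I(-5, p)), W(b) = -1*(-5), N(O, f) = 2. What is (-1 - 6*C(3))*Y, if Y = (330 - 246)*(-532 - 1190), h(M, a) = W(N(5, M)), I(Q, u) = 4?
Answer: 4484088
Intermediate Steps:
W(b) = 5
h(M, a) = 5
C(p) = 5
Y = -144648 (Y = 84*(-1722) = -144648)
(-1 - 6*C(3))*Y = (-1 - 6*5)*(-144648) = (-1 - 30)*(-144648) = -31*(-144648) = 4484088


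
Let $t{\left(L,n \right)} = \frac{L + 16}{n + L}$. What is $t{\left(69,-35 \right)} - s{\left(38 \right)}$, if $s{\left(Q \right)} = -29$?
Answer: $\frac{63}{2} \approx 31.5$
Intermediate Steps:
$t{\left(L,n \right)} = \frac{16 + L}{L + n}$
$t{\left(69,-35 \right)} - s{\left(38 \right)} = \frac{16 + 69}{69 - 35} - -29 = \frac{1}{34} \cdot 85 + 29 = \frac{5}{2} + 29 = \frac{63}{2}$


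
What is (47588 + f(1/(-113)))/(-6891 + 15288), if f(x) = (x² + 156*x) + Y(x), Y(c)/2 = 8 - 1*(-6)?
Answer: 607991077/107221293 ≈ 5.6704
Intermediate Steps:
Y(c) = 28 (Y(c) = 2*(8 - 1*(-6)) = 2*(8 + 6) = 2*14 = 28)
f(x) = 28 + x² + 156*x (f(x) = (x² + 156*x) + 28 = 28 + x² + 156*x)
(47588 + f(1/(-113)))/(-6891 + 15288) = (47588 + (28 + (1/(-113))² + 156/(-113)))/(-6891 + 15288) = (47588 + (28 + (-1/113)² + 156*(-1/113)))/8397 = (47588 + (28 + 1/12769 - 156/113))*(1/8397) = (47588 + 339905/12769)*(1/8397) = (607991077/12769)*(1/8397) = 607991077/107221293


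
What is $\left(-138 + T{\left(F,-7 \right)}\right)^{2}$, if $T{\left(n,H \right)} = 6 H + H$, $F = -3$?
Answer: $34969$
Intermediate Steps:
$T{\left(n,H \right)} = 7 H$
$\left(-138 + T{\left(F,-7 \right)}\right)^{2} = \left(-138 + 7 \left(-7\right)\right)^{2} = \left(-138 - 49\right)^{2} = \left(-187\right)^{2} = 34969$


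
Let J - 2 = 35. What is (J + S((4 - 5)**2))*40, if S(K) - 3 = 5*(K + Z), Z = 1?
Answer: 2000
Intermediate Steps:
J = 37 (J = 2 + 35 = 37)
S(K) = 8 + 5*K (S(K) = 3 + 5*(K + 1) = 3 + 5*(1 + K) = 3 + (5 + 5*K) = 8 + 5*K)
(J + S((4 - 5)**2))*40 = (37 + (8 + 5*(4 - 5)**2))*40 = (37 + (8 + 5*(-1)**2))*40 = (37 + (8 + 5*1))*40 = (37 + (8 + 5))*40 = (37 + 13)*40 = 50*40 = 2000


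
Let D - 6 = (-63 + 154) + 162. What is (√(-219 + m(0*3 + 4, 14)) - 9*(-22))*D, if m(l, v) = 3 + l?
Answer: 51282 + 518*I*√53 ≈ 51282.0 + 3771.1*I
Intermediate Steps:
D = 259 (D = 6 + ((-63 + 154) + 162) = 6 + (91 + 162) = 6 + 253 = 259)
(√(-219 + m(0*3 + 4, 14)) - 9*(-22))*D = (√(-219 + (3 + (0*3 + 4))) - 9*(-22))*259 = (√(-219 + (3 + (0 + 4))) + 198)*259 = (√(-219 + (3 + 4)) + 198)*259 = (√(-219 + 7) + 198)*259 = (√(-212) + 198)*259 = (2*I*√53 + 198)*259 = (198 + 2*I*√53)*259 = 51282 + 518*I*√53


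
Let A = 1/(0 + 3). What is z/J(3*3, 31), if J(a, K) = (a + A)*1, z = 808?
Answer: 606/7 ≈ 86.571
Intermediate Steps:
A = ⅓ (A = 1/3 = ⅓ ≈ 0.33333)
J(a, K) = ⅓ + a (J(a, K) = (a + ⅓)*1 = (⅓ + a)*1 = ⅓ + a)
z/J(3*3, 31) = 808/(⅓ + 3*3) = 808/(⅓ + 9) = 808/(28/3) = 808*(3/28) = 606/7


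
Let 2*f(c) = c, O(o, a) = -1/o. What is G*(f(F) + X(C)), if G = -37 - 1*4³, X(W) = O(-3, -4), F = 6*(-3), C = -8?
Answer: 2626/3 ≈ 875.33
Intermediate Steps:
F = -18
X(W) = ⅓ (X(W) = -1/(-3) = -1*(-⅓) = ⅓)
f(c) = c/2
G = -101 (G = -37 - 1*64 = -37 - 64 = -101)
G*(f(F) + X(C)) = -101*((½)*(-18) + ⅓) = -101*(-9 + ⅓) = -101*(-26/3) = 2626/3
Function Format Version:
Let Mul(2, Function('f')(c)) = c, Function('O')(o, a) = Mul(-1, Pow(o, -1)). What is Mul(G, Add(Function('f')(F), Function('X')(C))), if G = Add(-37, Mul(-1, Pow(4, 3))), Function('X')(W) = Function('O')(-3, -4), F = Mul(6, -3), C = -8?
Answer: Rational(2626, 3) ≈ 875.33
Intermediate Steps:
F = -18
Function('X')(W) = Rational(1, 3) (Function('X')(W) = Mul(-1, Pow(-3, -1)) = Mul(-1, Rational(-1, 3)) = Rational(1, 3))
Function('f')(c) = Mul(Rational(1, 2), c)
G = -101 (G = Add(-37, Mul(-1, 64)) = Add(-37, -64) = -101)
Mul(G, Add(Function('f')(F), Function('X')(C))) = Mul(-101, Add(Mul(Rational(1, 2), -18), Rational(1, 3))) = Mul(-101, Add(-9, Rational(1, 3))) = Mul(-101, Rational(-26, 3)) = Rational(2626, 3)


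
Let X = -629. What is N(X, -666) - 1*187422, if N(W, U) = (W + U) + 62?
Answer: -188655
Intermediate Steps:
N(W, U) = 62 + U + W (N(W, U) = (U + W) + 62 = 62 + U + W)
N(X, -666) - 1*187422 = (62 - 666 - 629) - 1*187422 = -1233 - 187422 = -188655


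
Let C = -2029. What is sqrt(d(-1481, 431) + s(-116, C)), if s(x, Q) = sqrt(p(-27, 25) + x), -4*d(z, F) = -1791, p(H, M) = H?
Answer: sqrt(1791 + 4*I*sqrt(143))/2 ≈ 21.162 + 0.28254*I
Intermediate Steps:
d(z, F) = 1791/4 (d(z, F) = -1/4*(-1791) = 1791/4)
s(x, Q) = sqrt(-27 + x)
sqrt(d(-1481, 431) + s(-116, C)) = sqrt(1791/4 + sqrt(-27 - 116)) = sqrt(1791/4 + sqrt(-143)) = sqrt(1791/4 + I*sqrt(143))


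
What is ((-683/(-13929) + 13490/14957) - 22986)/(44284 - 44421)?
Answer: 4788614396417/28542039261 ≈ 167.77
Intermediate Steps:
((-683/(-13929) + 13490/14957) - 22986)/(44284 - 44421) = ((-683*(-1/13929) + 13490*(1/14957)) - 22986)/(-137) = ((683/13929 + 13490/14957) - 22986)*(-1/137) = (198117841/208336053 - 22986)*(-1/137) = -4788614396417/208336053*(-1/137) = 4788614396417/28542039261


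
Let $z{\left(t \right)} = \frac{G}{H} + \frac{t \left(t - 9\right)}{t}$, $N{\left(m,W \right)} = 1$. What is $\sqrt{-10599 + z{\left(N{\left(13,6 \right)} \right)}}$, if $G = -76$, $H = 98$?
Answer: $\frac{i \sqrt{519781}}{7} \approx 102.99 i$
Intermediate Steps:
$z{\left(t \right)} = - \frac{479}{49} + t$ ($z{\left(t \right)} = - \frac{76}{98} + \frac{t \left(t - 9\right)}{t} = \left(-76\right) \frac{1}{98} + \frac{t \left(-9 + t\right)}{t} = - \frac{38}{49} + \left(-9 + t\right) = - \frac{479}{49} + t$)
$\sqrt{-10599 + z{\left(N{\left(13,6 \right)} \right)}} = \sqrt{-10599 + \left(- \frac{479}{49} + 1\right)} = \sqrt{-10599 - \frac{430}{49}} = \sqrt{- \frac{519781}{49}} = \frac{i \sqrt{519781}}{7}$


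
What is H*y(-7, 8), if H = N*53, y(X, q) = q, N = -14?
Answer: -5936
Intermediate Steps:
H = -742 (H = -14*53 = -742)
H*y(-7, 8) = -742*8 = -5936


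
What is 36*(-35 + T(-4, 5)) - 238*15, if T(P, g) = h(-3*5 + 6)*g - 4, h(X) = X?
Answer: -6594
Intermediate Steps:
T(P, g) = -4 - 9*g (T(P, g) = (-3*5 + 6)*g - 4 = (-15 + 6)*g - 4 = -9*g - 4 = -4 - 9*g)
36*(-35 + T(-4, 5)) - 238*15 = 36*(-35 + (-4 - 9*5)) - 238*15 = 36*(-35 + (-4 - 45)) - 1*3570 = 36*(-35 - 49) - 3570 = 36*(-84) - 3570 = -3024 - 3570 = -6594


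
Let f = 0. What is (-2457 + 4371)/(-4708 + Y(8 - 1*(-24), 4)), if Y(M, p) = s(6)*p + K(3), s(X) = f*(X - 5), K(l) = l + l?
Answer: -957/2351 ≈ -0.40706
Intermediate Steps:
K(l) = 2*l
s(X) = 0 (s(X) = 0*(X - 5) = 0*(-5 + X) = 0)
Y(M, p) = 6 (Y(M, p) = 0*p + 2*3 = 0 + 6 = 6)
(-2457 + 4371)/(-4708 + Y(8 - 1*(-24), 4)) = (-2457 + 4371)/(-4708 + 6) = 1914/(-4702) = 1914*(-1/4702) = -957/2351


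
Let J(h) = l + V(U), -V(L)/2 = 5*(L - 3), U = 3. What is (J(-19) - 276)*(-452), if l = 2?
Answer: 123848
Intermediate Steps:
V(L) = 30 - 10*L (V(L) = -10*(L - 3) = -10*(-3 + L) = -2*(-15 + 5*L) = 30 - 10*L)
J(h) = 2 (J(h) = 2 + (30 - 10*3) = 2 + (30 - 30) = 2 + 0 = 2)
(J(-19) - 276)*(-452) = (2 - 276)*(-452) = -274*(-452) = 123848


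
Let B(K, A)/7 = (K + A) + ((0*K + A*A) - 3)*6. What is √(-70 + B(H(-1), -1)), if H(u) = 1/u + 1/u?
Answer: 5*I*√7 ≈ 13.229*I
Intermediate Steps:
H(u) = 2/u (H(u) = 1/u + 1/u = 2/u)
B(K, A) = -126 + 7*A + 7*K + 42*A² (B(K, A) = 7*((K + A) + ((0*K + A*A) - 3)*6) = 7*((A + K) + ((0 + A²) - 3)*6) = 7*((A + K) + (A² - 3)*6) = 7*((A + K) + (-3 + A²)*6) = 7*((A + K) + (-18 + 6*A²)) = 7*(-18 + A + K + 6*A²) = -126 + 7*A + 7*K + 42*A²)
√(-70 + B(H(-1), -1)) = √(-70 + (-126 + 7*(-1) + 7*(2/(-1)) + 42*(-1)²)) = √(-70 + (-126 - 7 + 7*(2*(-1)) + 42*1)) = √(-70 + (-126 - 7 + 7*(-2) + 42)) = √(-70 + (-126 - 7 - 14 + 42)) = √(-70 - 105) = √(-175) = 5*I*√7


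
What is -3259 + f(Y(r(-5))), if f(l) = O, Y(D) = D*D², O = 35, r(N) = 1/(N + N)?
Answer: -3224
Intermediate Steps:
r(N) = 1/(2*N)
Y(D) = D³
f(l) = 35
-3259 + f(Y(r(-5))) = -3259 + 35 = -3224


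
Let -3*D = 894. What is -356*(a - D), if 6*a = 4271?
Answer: -1078502/3 ≈ -3.5950e+5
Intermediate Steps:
D = -298 (D = -1/3*894 = -298)
a = 4271/6 (a = (1/6)*4271 = 4271/6 ≈ 711.83)
-356*(a - D) = -356*(4271/6 - 1*(-298)) = -356*(4271/6 + 298) = -356*6059/6 = -1078502/3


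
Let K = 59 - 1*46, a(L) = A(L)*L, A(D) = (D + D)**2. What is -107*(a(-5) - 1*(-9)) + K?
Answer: 52550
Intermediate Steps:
A(D) = 4*D**2 (A(D) = (2*D)**2 = 4*D**2)
a(L) = 4*L**3 (a(L) = (4*L**2)*L = 4*L**3)
K = 13 (K = 59 - 46 = 13)
-107*(a(-5) - 1*(-9)) + K = -107*(4*(-5)**3 - 1*(-9)) + 13 = -107*(4*(-125) + 9) + 13 = -107*(-500 + 9) + 13 = -107*(-491) + 13 = 52537 + 13 = 52550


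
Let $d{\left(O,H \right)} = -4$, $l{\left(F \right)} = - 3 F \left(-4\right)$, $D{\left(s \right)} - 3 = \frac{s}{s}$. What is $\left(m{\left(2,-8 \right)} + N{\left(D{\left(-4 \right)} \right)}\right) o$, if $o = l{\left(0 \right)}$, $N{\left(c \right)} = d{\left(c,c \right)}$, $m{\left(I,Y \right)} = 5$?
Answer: $0$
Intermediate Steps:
$D{\left(s \right)} = 4$ ($D{\left(s \right)} = 3 + \frac{s}{s} = 3 + 1 = 4$)
$l{\left(F \right)} = 12 F$
$N{\left(c \right)} = -4$
$o = 0$ ($o = 12 \cdot 0 = 0$)
$\left(m{\left(2,-8 \right)} + N{\left(D{\left(-4 \right)} \right)}\right) o = \left(5 - 4\right) 0 = 1 \cdot 0 = 0$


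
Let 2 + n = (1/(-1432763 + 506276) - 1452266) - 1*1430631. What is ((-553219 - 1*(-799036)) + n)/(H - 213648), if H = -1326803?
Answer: 2443222190935/1427207825637 ≈ 1.7119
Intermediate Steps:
n = -2670968445814/926487 (n = -2 + ((1/(-1432763 + 506276) - 1452266) - 1*1430631) = -2 + ((1/(-926487) - 1452266) - 1430631) = -2 + ((-1/926487 - 1452266) - 1430631) = -2 + (-1345505569543/926487 - 1430631) = -2 - 2670966592840/926487 = -2670968445814/926487 ≈ -2.8829e+6)
((-553219 - 1*(-799036)) + n)/(H - 213648) = ((-553219 - 1*(-799036)) - 2670968445814/926487)/(-1326803 - 213648) = ((-553219 + 799036) - 2670968445814/926487)/(-1540451) = (245817 - 2670968445814/926487)*(-1/1540451) = -2443222190935/926487*(-1/1540451) = 2443222190935/1427207825637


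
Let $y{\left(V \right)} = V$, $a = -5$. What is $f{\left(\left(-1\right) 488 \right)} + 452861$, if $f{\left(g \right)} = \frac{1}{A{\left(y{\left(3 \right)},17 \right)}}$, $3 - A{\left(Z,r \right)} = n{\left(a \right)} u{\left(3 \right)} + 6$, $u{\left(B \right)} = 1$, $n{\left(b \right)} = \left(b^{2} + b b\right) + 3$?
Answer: $\frac{25360215}{56} \approx 4.5286 \cdot 10^{5}$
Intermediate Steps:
$n{\left(b \right)} = 3 + 2 b^{2}$ ($n{\left(b \right)} = \left(b^{2} + b^{2}\right) + 3 = 2 b^{2} + 3 = 3 + 2 b^{2}$)
$A{\left(Z,r \right)} = -56$ ($A{\left(Z,r \right)} = 3 - \left(\left(3 + 2 \left(-5\right)^{2}\right) 1 + 6\right) = 3 - \left(\left(3 + 2 \cdot 25\right) 1 + 6\right) = 3 - \left(\left(3 + 50\right) 1 + 6\right) = 3 - \left(53 \cdot 1 + 6\right) = 3 - \left(53 + 6\right) = 3 - 59 = -56$)
$f{\left(g \right)} = - \frac{1}{56}$ ($f{\left(g \right)} = \frac{1}{-56} = - \frac{1}{56}$)
$f{\left(\left(-1\right) 488 \right)} + 452861 = - \frac{1}{56} + 452861 = \frac{25360215}{56}$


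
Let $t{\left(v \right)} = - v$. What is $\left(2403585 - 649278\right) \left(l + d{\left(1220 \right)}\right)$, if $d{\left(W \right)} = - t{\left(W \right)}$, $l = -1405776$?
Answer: $-2464022422692$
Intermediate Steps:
$d{\left(W \right)} = W$ ($d{\left(W \right)} = - \left(-1\right) W = W$)
$\left(2403585 - 649278\right) \left(l + d{\left(1220 \right)}\right) = \left(2403585 - 649278\right) \left(-1405776 + 1220\right) = 1754307 \left(-1404556\right) = -2464022422692$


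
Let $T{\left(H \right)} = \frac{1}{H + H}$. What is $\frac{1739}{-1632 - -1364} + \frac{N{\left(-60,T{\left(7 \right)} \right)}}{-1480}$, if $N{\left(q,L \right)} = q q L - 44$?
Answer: $- \frac{2301987}{347060} \approx -6.6328$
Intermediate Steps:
$T{\left(H \right)} = \frac{1}{2 H}$
$N{\left(q,L \right)} = -44 + L q^{2}$ ($N{\left(q,L \right)} = q^{2} L - 44 = L q^{2} - 44 = -44 + L q^{2}$)
$\frac{1739}{-1632 - -1364} + \frac{N{\left(-60,T{\left(7 \right)} \right)}}{-1480} = \frac{1739}{-1632 - -1364} + \frac{-44 + \frac{1}{2 \cdot 7} \left(-60\right)^{2}}{-1480} = \frac{1739}{-1632 + 1364} + \left(-44 + \frac{1}{2} \cdot \frac{1}{7} \cdot 3600\right) \left(- \frac{1}{1480}\right) = \frac{1739}{-268} + \left(-44 + \frac{1}{14} \cdot 3600\right) \left(- \frac{1}{1480}\right) = 1739 \left(- \frac{1}{268}\right) + \left(-44 + \frac{1800}{7}\right) \left(- \frac{1}{1480}\right) = - \frac{1739}{268} + \frac{1492}{7} \left(- \frac{1}{1480}\right) = - \frac{1739}{268} - \frac{373}{2590} = - \frac{2301987}{347060}$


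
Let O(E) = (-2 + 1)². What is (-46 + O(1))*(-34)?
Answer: 1530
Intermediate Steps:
O(E) = 1 (O(E) = (-1)² = 1)
(-46 + O(1))*(-34) = (-46 + 1)*(-34) = -45*(-34) = 1530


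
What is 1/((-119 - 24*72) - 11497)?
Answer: -1/13344 ≈ -7.4940e-5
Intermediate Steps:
1/((-119 - 24*72) - 11497) = 1/((-119 - 1728) - 11497) = 1/(-1847 - 11497) = 1/(-13344) = -1/13344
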